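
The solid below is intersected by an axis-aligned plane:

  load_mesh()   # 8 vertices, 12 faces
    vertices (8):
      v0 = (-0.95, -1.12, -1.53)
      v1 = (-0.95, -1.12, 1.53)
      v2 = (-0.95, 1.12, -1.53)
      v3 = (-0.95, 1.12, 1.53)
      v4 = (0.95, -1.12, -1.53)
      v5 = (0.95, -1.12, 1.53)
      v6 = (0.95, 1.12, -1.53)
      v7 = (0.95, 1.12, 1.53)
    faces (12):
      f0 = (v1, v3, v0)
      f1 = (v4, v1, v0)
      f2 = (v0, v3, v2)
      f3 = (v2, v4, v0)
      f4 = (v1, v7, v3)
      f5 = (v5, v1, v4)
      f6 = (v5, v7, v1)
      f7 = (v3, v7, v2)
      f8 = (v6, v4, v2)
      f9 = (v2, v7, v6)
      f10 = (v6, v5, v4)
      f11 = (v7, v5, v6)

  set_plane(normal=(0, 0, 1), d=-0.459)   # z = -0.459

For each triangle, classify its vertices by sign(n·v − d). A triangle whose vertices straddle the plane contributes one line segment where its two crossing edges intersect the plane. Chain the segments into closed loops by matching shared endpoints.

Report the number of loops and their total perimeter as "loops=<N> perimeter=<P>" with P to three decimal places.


loops=1 perimeter=8.280

Straddling triangles (8 of 12):
  (v1,v3,v0) [++-] → (-0.95, -0.336, -0.459)–(-0.95, -1.12, -0.459)  len=0.7840
  (v4,v1,v0) [-+-] → (0.285, -1.12, -0.459)–(-0.95, -1.12, -0.459)  len=1.2350
  (v0,v3,v2) [-+-] → (-0.95, -0.336, -0.459)–(-0.95, 1.12, -0.459)  len=1.4560
  (v5,v1,v4) [++-] → (0.285, -1.12, -0.459)–(0.95, -1.12, -0.459)  len=0.6650
  (v3,v7,v2) [++-] → (-0.285, 1.12, -0.459)–(-0.95, 1.12, -0.459)  len=0.6650
  (v2,v7,v6) [-+-] → (-0.285, 1.12, -0.459)–(0.95, 1.12, -0.459)  len=1.2350
  (v6,v5,v4) [-+-] → (0.95, 0.336, -0.459)–(0.95, -1.12, -0.459)  len=1.4560
  (v7,v5,v6) [++-] → (0.95, 0.336, -0.459)–(0.95, 1.12, -0.459)  len=0.7840

Chained into 1 loop(s):
  loop 1: 8 segments, perimeter = 8.2800
Total perimeter = 8.280


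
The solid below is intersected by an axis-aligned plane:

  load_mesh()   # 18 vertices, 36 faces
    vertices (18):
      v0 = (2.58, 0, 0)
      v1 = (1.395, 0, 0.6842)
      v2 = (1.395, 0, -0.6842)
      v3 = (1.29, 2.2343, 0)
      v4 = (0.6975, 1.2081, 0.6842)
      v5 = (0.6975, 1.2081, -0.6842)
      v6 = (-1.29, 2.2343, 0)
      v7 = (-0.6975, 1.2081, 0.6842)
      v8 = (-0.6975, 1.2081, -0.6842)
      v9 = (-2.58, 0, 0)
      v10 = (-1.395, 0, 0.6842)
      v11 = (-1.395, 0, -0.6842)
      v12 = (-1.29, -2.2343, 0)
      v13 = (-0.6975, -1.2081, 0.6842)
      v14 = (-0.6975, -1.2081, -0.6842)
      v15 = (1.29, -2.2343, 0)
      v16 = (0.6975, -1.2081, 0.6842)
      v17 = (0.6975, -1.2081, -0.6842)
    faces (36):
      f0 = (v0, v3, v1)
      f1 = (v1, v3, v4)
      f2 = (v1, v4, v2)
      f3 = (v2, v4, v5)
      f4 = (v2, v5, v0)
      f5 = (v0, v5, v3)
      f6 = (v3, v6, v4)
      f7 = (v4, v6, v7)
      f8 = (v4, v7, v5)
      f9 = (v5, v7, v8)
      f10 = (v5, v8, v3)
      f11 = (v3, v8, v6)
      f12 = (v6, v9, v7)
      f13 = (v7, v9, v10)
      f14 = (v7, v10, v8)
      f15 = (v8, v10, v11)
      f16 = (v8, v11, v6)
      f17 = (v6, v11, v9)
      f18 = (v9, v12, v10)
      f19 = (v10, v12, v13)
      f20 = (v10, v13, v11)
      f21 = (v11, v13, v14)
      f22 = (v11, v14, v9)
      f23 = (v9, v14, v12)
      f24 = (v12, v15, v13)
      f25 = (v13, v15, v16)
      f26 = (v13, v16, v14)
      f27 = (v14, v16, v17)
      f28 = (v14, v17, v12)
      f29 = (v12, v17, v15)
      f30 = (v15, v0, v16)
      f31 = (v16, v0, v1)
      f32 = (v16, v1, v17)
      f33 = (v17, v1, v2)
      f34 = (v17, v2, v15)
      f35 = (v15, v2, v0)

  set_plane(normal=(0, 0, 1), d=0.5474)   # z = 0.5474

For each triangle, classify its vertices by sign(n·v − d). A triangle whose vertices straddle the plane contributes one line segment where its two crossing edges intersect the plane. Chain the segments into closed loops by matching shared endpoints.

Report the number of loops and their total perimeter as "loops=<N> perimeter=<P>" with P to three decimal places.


Straddling triangles (24 of 36):
  (v0,v3,v1) [--+] → (1.37401, 0.446729, 0.5474)–(1.63193, 0, 0.5474)  len=0.5158
  (v1,v3,v4) [+-+] → (1.37401, 0.446729, 0.5474)–(0.815965, 1.41328, 0.5474)  len=1.1161
  (v1,v4,v2) [++-] → (0.76723, 1.08733, 0.5474)–(1.395, 0, 0.5474)  len=1.2555
  (v2,v4,v5) [-+-] → (0.76723, 1.08733, 0.5474)–(0.6975, 1.2081, 0.5474)  len=0.1395
  (v3,v6,v4) [--+] → (0.300116, 1.41328, 0.5474)–(0.815965, 1.41328, 0.5474)  len=0.5158
  (v4,v6,v7) [+-+] → (0.300116, 1.41328, 0.5474)–(-0.815965, 1.41328, 0.5474)  len=1.1161
  (v4,v7,v5) [++-] → (-0.558041, 1.2081, 0.5474)–(0.6975, 1.2081, 0.5474)  len=1.2555
  (v5,v7,v8) [-+-] → (-0.558041, 1.2081, 0.5474)–(-0.6975, 1.2081, 0.5474)  len=0.1395
  (v6,v9,v7) [--+] → (-1.07389, 0.966551, 0.5474)–(-0.815965, 1.41328, 0.5474)  len=0.5158
  (v7,v9,v10) [+-+] → (-1.07389, 0.966551, 0.5474)–(-1.63193, 0, 0.5474)  len=1.1161
  (v7,v10,v8) [++-] → (-1.32527, 0.120775, 0.5474)–(-0.6975, 1.2081, 0.5474)  len=1.2555
  (v8,v10,v11) [-+-] → (-1.32527, 0.120775, 0.5474)–(-1.395, 0, 0.5474)  len=0.1395
  (v9,v12,v10) [--+] → (-1.37401, -0.446729, 0.5474)–(-1.63193, 0, 0.5474)  len=0.5158
  (v10,v12,v13) [+-+] → (-1.37401, -0.446729, 0.5474)–(-0.815965, -1.41328, 0.5474)  len=1.1161
  (v10,v13,v11) [++-] → (-0.76723, -1.08733, 0.5474)–(-1.395, 0, 0.5474)  len=1.2555
  (v11,v13,v14) [-+-] → (-0.76723, -1.08733, 0.5474)–(-0.6975, -1.2081, 0.5474)  len=0.1395
  (v12,v15,v13) [--+] → (-0.300116, -1.41328, 0.5474)–(-0.815965, -1.41328, 0.5474)  len=0.5158
  (v13,v15,v16) [+-+] → (-0.300116, -1.41328, 0.5474)–(0.815965, -1.41328, 0.5474)  len=1.1161
  (v13,v16,v14) [++-] → (0.558041, -1.2081, 0.5474)–(-0.6975, -1.2081, 0.5474)  len=1.2555
  (v14,v16,v17) [-+-] → (0.558041, -1.2081, 0.5474)–(0.6975, -1.2081, 0.5474)  len=0.1395
  (v15,v0,v16) [--+] → (1.07389, -0.966551, 0.5474)–(0.815965, -1.41328, 0.5474)  len=0.5158
  (v16,v0,v1) [+-+] → (1.07389, -0.966551, 0.5474)–(1.63193, 0, 0.5474)  len=1.1161
  (v16,v1,v17) [++-] → (1.32527, -0.120775, 0.5474)–(0.6975, -1.2081, 0.5474)  len=1.2555
  (v17,v1,v2) [-+-] → (1.32527, -0.120775, 0.5474)–(1.395, 0, 0.5474)  len=0.1395

Chained into 2 loop(s):
  loop 1: 12 segments, perimeter = 9.7915
  loop 2: 12 segments, perimeter = 8.3700
Total perimeter = 18.162

loops=2 perimeter=18.162


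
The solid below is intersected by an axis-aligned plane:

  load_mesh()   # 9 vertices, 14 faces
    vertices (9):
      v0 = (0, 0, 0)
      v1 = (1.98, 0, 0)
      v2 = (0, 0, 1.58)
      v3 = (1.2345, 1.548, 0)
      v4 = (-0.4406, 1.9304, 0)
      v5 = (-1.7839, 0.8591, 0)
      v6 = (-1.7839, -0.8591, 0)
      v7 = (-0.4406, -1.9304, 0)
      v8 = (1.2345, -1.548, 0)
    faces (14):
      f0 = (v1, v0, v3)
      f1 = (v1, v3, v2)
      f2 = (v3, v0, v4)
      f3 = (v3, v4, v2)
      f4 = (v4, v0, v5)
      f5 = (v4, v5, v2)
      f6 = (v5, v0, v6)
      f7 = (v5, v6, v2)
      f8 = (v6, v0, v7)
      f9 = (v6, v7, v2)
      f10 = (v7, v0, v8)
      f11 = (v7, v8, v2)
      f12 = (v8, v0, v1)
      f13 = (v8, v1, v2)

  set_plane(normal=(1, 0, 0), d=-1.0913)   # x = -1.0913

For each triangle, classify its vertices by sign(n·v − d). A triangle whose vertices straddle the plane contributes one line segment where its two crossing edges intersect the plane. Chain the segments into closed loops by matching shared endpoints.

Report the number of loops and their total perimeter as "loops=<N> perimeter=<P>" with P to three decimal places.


Straddling triangles (6 of 14):
  (v4,v0,v5) [++-] → (-1.0913, 0.525554, 0)–(-1.0913, 1.41146, 0)  len=0.8859
  (v4,v5,v2) [+-+] → (-1.0913, 1.41146, 0)–(-1.0913, 0.525554, 0.613436)  len=1.0776
  (v5,v0,v6) [-+-] → (-1.0913, 0.525554, 0)–(-1.0913, -0.525554, 0)  len=1.0511
  (v5,v6,v2) [--+] → (-1.0913, -0.525554, 0.613436)–(-1.0913, 0.525554, 0.613436)  len=1.0511
  (v6,v0,v7) [-++] → (-1.0913, -0.525554, 0)–(-1.0913, -1.41146, 0)  len=0.8859
  (v6,v7,v2) [-++] → (-1.0913, -1.41146, 0)–(-1.0913, -0.525554, 0.613436)  len=1.0776

Chained into 1 loop(s):
  loop 1: 6 segments, perimeter = 6.0291
Total perimeter = 6.029

loops=1 perimeter=6.029


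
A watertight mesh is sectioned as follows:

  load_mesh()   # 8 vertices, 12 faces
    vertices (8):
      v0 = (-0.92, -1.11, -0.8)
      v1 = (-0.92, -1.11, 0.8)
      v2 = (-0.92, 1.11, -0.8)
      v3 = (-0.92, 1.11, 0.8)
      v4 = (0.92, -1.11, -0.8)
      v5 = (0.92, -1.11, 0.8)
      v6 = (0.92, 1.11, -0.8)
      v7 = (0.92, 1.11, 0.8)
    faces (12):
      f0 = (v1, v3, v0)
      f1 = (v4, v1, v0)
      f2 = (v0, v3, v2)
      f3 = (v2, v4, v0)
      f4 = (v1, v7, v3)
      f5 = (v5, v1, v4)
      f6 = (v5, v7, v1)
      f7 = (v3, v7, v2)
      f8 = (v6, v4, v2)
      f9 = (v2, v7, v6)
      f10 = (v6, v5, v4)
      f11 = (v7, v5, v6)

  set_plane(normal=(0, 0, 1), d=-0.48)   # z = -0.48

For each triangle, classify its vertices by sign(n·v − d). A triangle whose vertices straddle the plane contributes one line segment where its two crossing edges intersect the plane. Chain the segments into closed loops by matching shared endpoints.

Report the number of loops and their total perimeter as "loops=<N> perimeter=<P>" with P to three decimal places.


Straddling triangles (8 of 12):
  (v1,v3,v0) [++-] → (-0.92, -0.666, -0.48)–(-0.92, -1.11, -0.48)  len=0.4440
  (v4,v1,v0) [-+-] → (0.552, -1.11, -0.48)–(-0.92, -1.11, -0.48)  len=1.4720
  (v0,v3,v2) [-+-] → (-0.92, -0.666, -0.48)–(-0.92, 1.11, -0.48)  len=1.7760
  (v5,v1,v4) [++-] → (0.552, -1.11, -0.48)–(0.92, -1.11, -0.48)  len=0.3680
  (v3,v7,v2) [++-] → (-0.552, 1.11, -0.48)–(-0.92, 1.11, -0.48)  len=0.3680
  (v2,v7,v6) [-+-] → (-0.552, 1.11, -0.48)–(0.92, 1.11, -0.48)  len=1.4720
  (v6,v5,v4) [-+-] → (0.92, 0.666, -0.48)–(0.92, -1.11, -0.48)  len=1.7760
  (v7,v5,v6) [++-] → (0.92, 0.666, -0.48)–(0.92, 1.11, -0.48)  len=0.4440

Chained into 1 loop(s):
  loop 1: 8 segments, perimeter = 8.1200
Total perimeter = 8.120

loops=1 perimeter=8.120


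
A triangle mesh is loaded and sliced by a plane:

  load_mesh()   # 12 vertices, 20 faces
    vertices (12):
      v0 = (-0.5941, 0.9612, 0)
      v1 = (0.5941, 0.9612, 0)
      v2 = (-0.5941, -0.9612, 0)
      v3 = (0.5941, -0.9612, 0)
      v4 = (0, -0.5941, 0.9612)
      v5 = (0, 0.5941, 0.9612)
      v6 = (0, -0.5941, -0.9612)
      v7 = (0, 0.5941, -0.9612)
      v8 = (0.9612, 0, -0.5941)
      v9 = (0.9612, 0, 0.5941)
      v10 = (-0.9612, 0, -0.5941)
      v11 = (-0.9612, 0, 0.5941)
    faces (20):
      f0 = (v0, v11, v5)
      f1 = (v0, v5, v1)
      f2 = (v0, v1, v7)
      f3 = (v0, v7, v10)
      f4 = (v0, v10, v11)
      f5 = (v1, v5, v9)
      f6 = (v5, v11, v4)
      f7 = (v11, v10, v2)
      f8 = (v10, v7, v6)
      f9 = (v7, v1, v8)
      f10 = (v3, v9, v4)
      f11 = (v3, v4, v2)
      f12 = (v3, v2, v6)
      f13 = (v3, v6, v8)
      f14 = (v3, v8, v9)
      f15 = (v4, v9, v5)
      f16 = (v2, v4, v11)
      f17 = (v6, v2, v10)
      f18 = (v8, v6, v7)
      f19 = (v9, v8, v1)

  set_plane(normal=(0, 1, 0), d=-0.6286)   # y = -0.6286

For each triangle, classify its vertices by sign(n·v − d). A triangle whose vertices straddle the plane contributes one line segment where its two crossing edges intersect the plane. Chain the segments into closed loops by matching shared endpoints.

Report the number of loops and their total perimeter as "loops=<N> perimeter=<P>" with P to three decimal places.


Straddling triangles (8 of 20):
  (v11,v10,v2) [++-] → (-0.721126, -0.6286, -0.205574)–(-0.721126, -0.6286, 0.205574)  len=0.4111
  (v3,v9,v4) [-++] → (0.721126, -0.6286, 0.205574)–(0.0558334, -0.6286, 0.870867)  len=0.9409
  (v3,v4,v2) [-+-] → (0.0558334, -0.6286, 0.870867)–(-0.0558334, -0.6286, 0.870867)  len=0.1117
  (v3,v2,v6) [--+] → (-0.0558334, -0.6286, -0.870867)–(0.0558334, -0.6286, -0.870867)  len=0.1117
  (v3,v6,v8) [-++] → (0.0558334, -0.6286, -0.870867)–(0.721126, -0.6286, -0.205574)  len=0.9409
  (v3,v8,v9) [-++] → (0.721126, -0.6286, -0.205574)–(0.721126, -0.6286, 0.205574)  len=0.4111
  (v2,v4,v11) [-++] → (-0.0558334, -0.6286, 0.870867)–(-0.721126, -0.6286, 0.205574)  len=0.9409
  (v6,v2,v10) [+-+] → (-0.0558334, -0.6286, -0.870867)–(-0.721126, -0.6286, -0.205574)  len=0.9409

Chained into 1 loop(s):
  loop 1: 8 segments, perimeter = 4.8091
Total perimeter = 4.809

loops=1 perimeter=4.809


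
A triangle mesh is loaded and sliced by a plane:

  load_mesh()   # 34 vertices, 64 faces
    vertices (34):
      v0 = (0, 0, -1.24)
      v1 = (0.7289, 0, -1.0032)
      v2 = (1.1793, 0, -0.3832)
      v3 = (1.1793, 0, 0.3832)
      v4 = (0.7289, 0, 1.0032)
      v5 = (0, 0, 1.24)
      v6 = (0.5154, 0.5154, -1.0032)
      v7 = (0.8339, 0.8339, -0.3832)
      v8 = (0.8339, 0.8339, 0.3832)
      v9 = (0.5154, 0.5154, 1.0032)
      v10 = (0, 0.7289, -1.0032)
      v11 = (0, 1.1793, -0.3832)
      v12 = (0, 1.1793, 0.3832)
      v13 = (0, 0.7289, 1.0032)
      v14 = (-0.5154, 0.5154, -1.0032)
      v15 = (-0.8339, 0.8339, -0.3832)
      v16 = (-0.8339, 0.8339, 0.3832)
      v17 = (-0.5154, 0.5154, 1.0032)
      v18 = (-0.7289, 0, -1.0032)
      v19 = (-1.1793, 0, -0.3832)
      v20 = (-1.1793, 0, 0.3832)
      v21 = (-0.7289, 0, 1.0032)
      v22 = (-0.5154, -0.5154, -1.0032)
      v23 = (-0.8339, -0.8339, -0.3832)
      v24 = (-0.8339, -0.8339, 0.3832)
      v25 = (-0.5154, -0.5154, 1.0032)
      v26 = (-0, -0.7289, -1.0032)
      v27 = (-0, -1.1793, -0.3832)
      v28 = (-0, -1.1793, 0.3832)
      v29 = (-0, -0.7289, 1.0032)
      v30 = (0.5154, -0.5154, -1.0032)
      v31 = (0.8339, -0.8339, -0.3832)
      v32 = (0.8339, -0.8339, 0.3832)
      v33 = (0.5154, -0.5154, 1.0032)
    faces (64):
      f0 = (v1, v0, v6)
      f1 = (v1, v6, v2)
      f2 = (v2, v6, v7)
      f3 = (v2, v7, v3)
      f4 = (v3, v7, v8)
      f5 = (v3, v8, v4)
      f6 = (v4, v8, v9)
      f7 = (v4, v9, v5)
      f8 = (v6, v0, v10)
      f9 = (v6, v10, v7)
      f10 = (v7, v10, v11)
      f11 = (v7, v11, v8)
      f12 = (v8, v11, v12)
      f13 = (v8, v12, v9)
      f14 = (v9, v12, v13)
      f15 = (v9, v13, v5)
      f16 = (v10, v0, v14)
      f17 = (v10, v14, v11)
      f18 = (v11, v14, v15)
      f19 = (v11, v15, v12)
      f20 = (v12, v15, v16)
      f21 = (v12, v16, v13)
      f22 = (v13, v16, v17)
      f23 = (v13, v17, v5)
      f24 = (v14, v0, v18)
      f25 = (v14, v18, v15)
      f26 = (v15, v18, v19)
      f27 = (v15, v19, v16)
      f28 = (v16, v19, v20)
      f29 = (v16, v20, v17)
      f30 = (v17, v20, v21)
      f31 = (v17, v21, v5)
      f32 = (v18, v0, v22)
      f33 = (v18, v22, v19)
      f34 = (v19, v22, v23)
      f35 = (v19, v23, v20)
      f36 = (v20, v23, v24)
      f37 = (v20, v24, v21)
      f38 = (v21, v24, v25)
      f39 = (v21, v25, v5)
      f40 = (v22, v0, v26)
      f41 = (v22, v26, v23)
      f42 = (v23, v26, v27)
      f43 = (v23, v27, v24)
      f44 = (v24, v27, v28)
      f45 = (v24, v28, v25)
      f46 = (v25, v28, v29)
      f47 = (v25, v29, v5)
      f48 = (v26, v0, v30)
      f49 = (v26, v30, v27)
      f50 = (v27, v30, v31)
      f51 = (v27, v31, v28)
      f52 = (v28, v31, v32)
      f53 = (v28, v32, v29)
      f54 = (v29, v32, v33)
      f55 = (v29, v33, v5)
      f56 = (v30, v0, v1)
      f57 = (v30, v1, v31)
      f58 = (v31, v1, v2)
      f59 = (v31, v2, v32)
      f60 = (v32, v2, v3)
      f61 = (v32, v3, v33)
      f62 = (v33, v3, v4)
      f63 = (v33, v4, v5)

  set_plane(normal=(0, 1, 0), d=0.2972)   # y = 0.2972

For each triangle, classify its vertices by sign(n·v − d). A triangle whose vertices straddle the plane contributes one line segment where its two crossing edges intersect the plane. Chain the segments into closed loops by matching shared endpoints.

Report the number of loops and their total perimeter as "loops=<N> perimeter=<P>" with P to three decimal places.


Straddling triangles (20 of 64):
  (v1,v0,v6) [--+] → (0.2972, 0.2972, -1.10345)–(0.605787, 0.2972, -1.0032)  len=0.3245
  (v1,v6,v2) [-+-] → (0.605787, 0.2972, -1.0032)–(0.796469, 0.2972, -0.740716)  len=0.3244
  (v2,v6,v7) [-++] → (0.796469, 0.2972, -0.740716)–(1.0562, 0.2972, -0.3832)  len=0.4419
  (v2,v7,v3) [-+-] → (1.0562, 0.2972, -0.3832)–(1.0562, 0.2972, 0.110057)  len=0.4933
  (v3,v7,v8) [-++] → (1.0562, 0.2972, 0.110057)–(1.0562, 0.2972, 0.3832)  len=0.2731
  (v3,v8,v4) [-+-] → (1.0562, 0.2972, 0.3832)–(0.766322, 0.2972, 0.782233)  len=0.4932
  (v4,v8,v9) [-++] → (0.766322, 0.2972, 0.782233)–(0.605787, 0.2972, 1.0032)  len=0.2731
  (v4,v9,v5) [-+-] → (0.605787, 0.2972, 1.0032)–(0.2972, 0.2972, 1.10345)  len=0.3245
  (v6,v0,v10) [+-+] → (0.2972, 0.2972, -1.10345)–(0, 0.2972, -1.14345)  len=0.2999
  (v9,v13,v5) [++-] → (0, 0.2972, 1.14345)–(0.2972, 0.2972, 1.10345)  len=0.2999
  (v10,v0,v14) [+-+] → (0, 0.2972, -1.14345)–(-0.2972, 0.2972, -1.10345)  len=0.2999
  (v13,v17,v5) [++-] → (-0.2972, 0.2972, 1.10345)–(0, 0.2972, 1.14345)  len=0.2999
  (v14,v0,v18) [+--] → (-0.2972, 0.2972, -1.10345)–(-0.605787, 0.2972, -1.0032)  len=0.3245
  (v14,v18,v15) [+-+] → (-0.605787, 0.2972, -1.0032)–(-0.766322, 0.2972, -0.782233)  len=0.2731
  (v15,v18,v19) [+--] → (-0.766322, 0.2972, -0.782233)–(-1.0562, 0.2972, -0.3832)  len=0.4932
  (v15,v19,v16) [+-+] → (-1.0562, 0.2972, -0.3832)–(-1.0562, 0.2972, -0.110057)  len=0.2731
  (v16,v19,v20) [+--] → (-1.0562, 0.2972, -0.110057)–(-1.0562, 0.2972, 0.3832)  len=0.4933
  (v16,v20,v17) [+-+] → (-1.0562, 0.2972, 0.3832)–(-0.796469, 0.2972, 0.740716)  len=0.4419
  (v17,v20,v21) [+--] → (-0.796469, 0.2972, 0.740716)–(-0.605787, 0.2972, 1.0032)  len=0.3244
  (v17,v21,v5) [+--] → (-0.605787, 0.2972, 1.0032)–(-0.2972, 0.2972, 1.10345)  len=0.3245

Chained into 1 loop(s):
  loop 1: 20 segments, perimeter = 7.0955
Total perimeter = 7.096

loops=1 perimeter=7.096


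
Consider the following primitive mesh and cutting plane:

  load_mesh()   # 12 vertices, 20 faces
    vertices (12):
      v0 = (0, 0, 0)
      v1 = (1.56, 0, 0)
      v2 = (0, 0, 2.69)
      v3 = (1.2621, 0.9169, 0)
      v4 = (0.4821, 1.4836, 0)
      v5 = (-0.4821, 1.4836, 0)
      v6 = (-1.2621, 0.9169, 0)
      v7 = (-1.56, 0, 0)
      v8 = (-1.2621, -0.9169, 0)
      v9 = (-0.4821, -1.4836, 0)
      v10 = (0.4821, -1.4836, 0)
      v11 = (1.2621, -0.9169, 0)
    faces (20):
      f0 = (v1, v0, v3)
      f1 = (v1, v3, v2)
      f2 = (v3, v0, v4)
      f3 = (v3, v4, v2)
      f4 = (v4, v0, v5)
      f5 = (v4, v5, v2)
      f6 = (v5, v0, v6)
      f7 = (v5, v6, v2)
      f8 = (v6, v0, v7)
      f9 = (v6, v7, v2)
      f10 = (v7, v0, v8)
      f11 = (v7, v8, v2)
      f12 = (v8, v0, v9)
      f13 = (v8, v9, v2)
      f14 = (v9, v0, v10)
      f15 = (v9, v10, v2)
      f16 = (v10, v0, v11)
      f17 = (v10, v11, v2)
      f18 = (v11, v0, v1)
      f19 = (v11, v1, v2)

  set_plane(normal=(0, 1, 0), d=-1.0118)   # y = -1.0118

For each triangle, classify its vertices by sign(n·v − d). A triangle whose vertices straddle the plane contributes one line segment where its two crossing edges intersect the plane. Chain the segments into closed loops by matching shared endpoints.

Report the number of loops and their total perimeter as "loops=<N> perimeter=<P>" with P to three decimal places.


loops=1 perimeter=5.267

Straddling triangles (6 of 20):
  (v8,v0,v9) [++-] → (-0.328787, -1.0118, 0)–(-1.13148, -1.0118, 0)  len=0.8027
  (v8,v9,v2) [+-+] → (-1.13148, -1.0118, 0)–(-0.328787, -1.0118, 0.855448)  len=1.1731
  (v9,v0,v10) [-+-] → (-0.328787, -1.0118, 0)–(0.328787, -1.0118, 0)  len=0.6576
  (v9,v10,v2) [--+] → (0.328787, -1.0118, 0.855448)–(-0.328787, -1.0118, 0.855448)  len=0.6576
  (v10,v0,v11) [-++] → (0.328787, -1.0118, 0)–(1.13148, -1.0118, 0)  len=0.8027
  (v10,v11,v2) [-++] → (1.13148, -1.0118, 0)–(0.328787, -1.0118, 0.855448)  len=1.1731

Chained into 1 loop(s):
  loop 1: 6 segments, perimeter = 5.2667
Total perimeter = 5.267


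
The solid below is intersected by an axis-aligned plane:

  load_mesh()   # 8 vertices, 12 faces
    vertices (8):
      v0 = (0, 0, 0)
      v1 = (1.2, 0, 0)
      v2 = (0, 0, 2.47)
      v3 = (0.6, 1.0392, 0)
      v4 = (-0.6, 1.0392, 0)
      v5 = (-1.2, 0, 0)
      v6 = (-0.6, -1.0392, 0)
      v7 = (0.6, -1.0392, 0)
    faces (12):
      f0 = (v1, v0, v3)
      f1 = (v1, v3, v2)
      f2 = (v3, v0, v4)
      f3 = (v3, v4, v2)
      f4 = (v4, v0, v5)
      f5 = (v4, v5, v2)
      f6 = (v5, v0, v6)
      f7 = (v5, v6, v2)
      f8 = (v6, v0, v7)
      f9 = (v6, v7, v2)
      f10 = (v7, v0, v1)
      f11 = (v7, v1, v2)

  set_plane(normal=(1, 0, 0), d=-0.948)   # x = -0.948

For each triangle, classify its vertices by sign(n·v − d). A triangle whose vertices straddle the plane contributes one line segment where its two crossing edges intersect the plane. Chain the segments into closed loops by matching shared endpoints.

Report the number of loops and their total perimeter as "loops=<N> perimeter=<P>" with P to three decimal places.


Straddling triangles (4 of 12):
  (v4,v0,v5) [++-] → (-0.948, 0, 0)–(-0.948, 0.436464, 0)  len=0.4365
  (v4,v5,v2) [+-+] → (-0.948, 0.436464, 0)–(-0.948, 0, 0.5187)  len=0.6779
  (v5,v0,v6) [-++] → (-0.948, 0, 0)–(-0.948, -0.436464, 0)  len=0.4365
  (v5,v6,v2) [-++] → (-0.948, -0.436464, 0)–(-0.948, 0, 0.5187)  len=0.6779

Chained into 1 loop(s):
  loop 1: 4 segments, perimeter = 2.2287
Total perimeter = 2.229

loops=1 perimeter=2.229


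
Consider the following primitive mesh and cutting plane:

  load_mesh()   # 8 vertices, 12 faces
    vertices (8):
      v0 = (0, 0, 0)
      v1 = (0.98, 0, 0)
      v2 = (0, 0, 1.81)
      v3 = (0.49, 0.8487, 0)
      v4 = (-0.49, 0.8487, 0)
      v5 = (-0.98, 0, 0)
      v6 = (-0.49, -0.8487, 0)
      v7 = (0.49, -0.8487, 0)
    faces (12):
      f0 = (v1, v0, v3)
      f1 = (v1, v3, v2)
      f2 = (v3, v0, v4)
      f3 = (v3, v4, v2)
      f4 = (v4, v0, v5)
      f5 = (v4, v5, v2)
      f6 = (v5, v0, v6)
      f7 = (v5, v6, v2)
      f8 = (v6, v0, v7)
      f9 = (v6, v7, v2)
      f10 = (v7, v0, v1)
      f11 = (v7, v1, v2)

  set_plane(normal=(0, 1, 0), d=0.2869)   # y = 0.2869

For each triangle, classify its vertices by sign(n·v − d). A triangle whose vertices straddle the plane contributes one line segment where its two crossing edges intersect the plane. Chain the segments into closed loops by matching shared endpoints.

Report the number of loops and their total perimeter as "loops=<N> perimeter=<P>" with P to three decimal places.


loops=1 perimeter=4.685

Straddling triangles (6 of 12):
  (v1,v0,v3) [--+] → (0.165643, 0.2869, 0)–(0.814357, 0.2869, 0)  len=0.6487
  (v1,v3,v2) [-+-] → (0.814357, 0.2869, 0)–(0.165643, 0.2869, 1.19814)  len=1.3625
  (v3,v0,v4) [+-+] → (0.165643, 0.2869, 0)–(-0.165643, 0.2869, 0)  len=0.3313
  (v3,v4,v2) [++-] → (-0.165643, 0.2869, 1.19814)–(0.165643, 0.2869, 1.19814)  len=0.3313
  (v4,v0,v5) [+--] → (-0.165643, 0.2869, 0)–(-0.814357, 0.2869, 0)  len=0.6487
  (v4,v5,v2) [+--] → (-0.814357, 0.2869, 0)–(-0.165643, 0.2869, 1.19814)  len=1.3625

Chained into 1 loop(s):
  loop 1: 6 segments, perimeter = 4.6850
Total perimeter = 4.685


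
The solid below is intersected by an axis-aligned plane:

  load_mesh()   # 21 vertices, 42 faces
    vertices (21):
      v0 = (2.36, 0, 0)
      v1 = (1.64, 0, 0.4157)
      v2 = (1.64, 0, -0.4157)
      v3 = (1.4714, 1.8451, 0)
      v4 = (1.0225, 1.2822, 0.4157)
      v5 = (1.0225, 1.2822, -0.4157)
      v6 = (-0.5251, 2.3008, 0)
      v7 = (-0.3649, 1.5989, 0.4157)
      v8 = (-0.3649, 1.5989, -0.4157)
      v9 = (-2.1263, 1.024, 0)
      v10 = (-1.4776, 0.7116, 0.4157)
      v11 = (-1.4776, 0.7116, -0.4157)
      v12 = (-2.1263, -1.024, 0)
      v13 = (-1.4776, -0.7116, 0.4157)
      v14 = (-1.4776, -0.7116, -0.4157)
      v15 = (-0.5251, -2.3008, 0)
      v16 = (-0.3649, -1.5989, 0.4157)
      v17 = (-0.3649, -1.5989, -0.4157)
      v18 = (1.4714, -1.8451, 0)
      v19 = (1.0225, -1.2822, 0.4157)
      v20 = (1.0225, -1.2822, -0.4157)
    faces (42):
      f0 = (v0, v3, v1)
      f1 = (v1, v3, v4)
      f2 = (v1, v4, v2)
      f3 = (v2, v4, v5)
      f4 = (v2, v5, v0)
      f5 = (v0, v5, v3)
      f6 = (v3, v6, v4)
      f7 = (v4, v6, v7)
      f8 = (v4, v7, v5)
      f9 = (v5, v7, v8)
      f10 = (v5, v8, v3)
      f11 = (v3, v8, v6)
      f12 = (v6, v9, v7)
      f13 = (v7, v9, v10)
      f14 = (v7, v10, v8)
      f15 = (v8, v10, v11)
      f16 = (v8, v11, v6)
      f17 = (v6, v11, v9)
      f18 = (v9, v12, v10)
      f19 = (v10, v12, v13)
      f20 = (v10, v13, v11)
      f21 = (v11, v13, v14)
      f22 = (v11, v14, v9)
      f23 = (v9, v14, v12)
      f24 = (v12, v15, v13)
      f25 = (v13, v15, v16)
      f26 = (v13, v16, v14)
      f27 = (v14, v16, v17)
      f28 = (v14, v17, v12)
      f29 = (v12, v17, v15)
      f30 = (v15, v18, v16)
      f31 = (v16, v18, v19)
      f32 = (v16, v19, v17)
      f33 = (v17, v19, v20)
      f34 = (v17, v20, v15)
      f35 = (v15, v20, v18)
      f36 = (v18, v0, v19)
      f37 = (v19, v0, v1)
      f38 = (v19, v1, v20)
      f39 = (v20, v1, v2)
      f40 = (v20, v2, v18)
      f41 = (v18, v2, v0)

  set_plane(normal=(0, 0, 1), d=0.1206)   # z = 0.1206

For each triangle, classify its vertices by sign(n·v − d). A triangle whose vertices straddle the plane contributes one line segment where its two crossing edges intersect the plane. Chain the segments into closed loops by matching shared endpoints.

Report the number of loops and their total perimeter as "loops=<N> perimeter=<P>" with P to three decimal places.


loops=2 perimeter=23.029

Straddling triangles (28 of 42):
  (v0,v3,v1) [--+] → (1.52031, 1.30981, 0.1206)–(2.15112, 0, 0.1206)  len=1.4538
  (v1,v3,v4) [+-+] → (1.52031, 1.30981, 0.1206)–(1.34117, 1.6818, 0.1206)  len=0.4129
  (v1,v4,v2) [++-] → (1.24168, 0.827091, 0.1206)–(1.64, 0, 0.1206)  len=0.9180
  (v2,v4,v5) [-+-] → (1.24168, 0.827091, 0.1206)–(1.0225, 1.2822, 0.1206)  len=0.5051
  (v3,v6,v4) [--+] → (-0.076121, 2.00529, 0.1206)–(1.34117, 1.6818, 0.1206)  len=1.4537
  (v4,v6,v7) [+-+] → (-0.076121, 2.00529, 0.1206)–(-0.478624, 2.09717, 0.1206)  len=0.4129
  (v4,v7,v5) [++-] → (0.127549, 1.48649, 0.1206)–(1.0225, 1.2822, 0.1206)  len=0.9180
  (v5,v7,v8) [-+-] → (0.127549, 1.48649, 0.1206)–(-0.3649, 1.5989, 0.1206)  len=0.5051
  (v6,v9,v7) [--+] → (-1.61529, 1.19079, 0.1206)–(-0.478624, 2.09717, 0.1206)  len=1.4538
  (v7,v9,v10) [+-+] → (-1.61529, 1.19079, 0.1206)–(-1.9381, 0.933369, 0.1206)  len=0.4129
  (v7,v10,v8) [++-] → (-1.08265, 1.02654, 0.1206)–(-0.3649, 1.5989, 0.1206)  len=0.9180
  (v8,v10,v11) [-+-] → (-1.08265, 1.02654, 0.1206)–(-1.4776, 0.7116, 0.1206)  len=0.5051
  (v9,v12,v10) [--+] → (-1.9381, -0.52048, 0.1206)–(-1.9381, 0.933369, 0.1206)  len=1.4538
  (v10,v12,v13) [+-+] → (-1.9381, -0.52048, 0.1206)–(-1.9381, -0.933369, 0.1206)  len=0.4129
  (v10,v13,v11) [++-] → (-1.4776, -0.206444, 0.1206)–(-1.4776, 0.7116, 0.1206)  len=0.9180
  (v11,v13,v14) [-+-] → (-1.4776, -0.206444, 0.1206)–(-1.4776, -0.7116, 0.1206)  len=0.5052
  (v12,v15,v13) [--+] → (-0.801433, -1.83975, 0.1206)–(-1.9381, -0.933369, 0.1206)  len=1.4538
  (v13,v15,v16) [+-+] → (-0.801433, -1.83975, 0.1206)–(-0.478624, -2.09717, 0.1206)  len=0.4129
  (v13,v16,v14) [++-] → (-0.759846, -1.28396, 0.1206)–(-1.4776, -0.7116, 0.1206)  len=0.9180
  (v14,v16,v17) [-+-] → (-0.759846, -1.28396, 0.1206)–(-0.3649, -1.5989, 0.1206)  len=0.5051
  (v15,v18,v16) [--+] → (0.938665, -1.77367, 0.1206)–(-0.478624, -2.09717, 0.1206)  len=1.4537
  (v16,v18,v19) [+-+] → (0.938665, -1.77367, 0.1206)–(1.34117, -1.6818, 0.1206)  len=0.4129
  (v16,v19,v17) [++-] → (0.530051, -1.39461, 0.1206)–(-0.3649, -1.5989, 0.1206)  len=0.9180
  (v17,v19,v20) [-+-] → (0.530051, -1.39461, 0.1206)–(1.0225, -1.2822, 0.1206)  len=0.5051
  (v18,v0,v19) [--+] → (1.97197, -0.371983, 0.1206)–(1.34117, -1.6818, 0.1206)  len=1.4538
  (v19,v0,v1) [+-+] → (1.97197, -0.371983, 0.1206)–(2.15112, 0, 0.1206)  len=0.4129
  (v19,v1,v20) [++-] → (1.42082, -0.455109, 0.1206)–(1.0225, -1.2822, 0.1206)  len=0.9180
  (v20,v1,v2) [-+-] → (1.42082, -0.455109, 0.1206)–(1.64, 0, 0.1206)  len=0.5051

Chained into 2 loop(s):
  loop 1: 14 segments, perimeter = 13.0666
  loop 2: 14 segments, perimeter = 9.9620
Total perimeter = 23.029


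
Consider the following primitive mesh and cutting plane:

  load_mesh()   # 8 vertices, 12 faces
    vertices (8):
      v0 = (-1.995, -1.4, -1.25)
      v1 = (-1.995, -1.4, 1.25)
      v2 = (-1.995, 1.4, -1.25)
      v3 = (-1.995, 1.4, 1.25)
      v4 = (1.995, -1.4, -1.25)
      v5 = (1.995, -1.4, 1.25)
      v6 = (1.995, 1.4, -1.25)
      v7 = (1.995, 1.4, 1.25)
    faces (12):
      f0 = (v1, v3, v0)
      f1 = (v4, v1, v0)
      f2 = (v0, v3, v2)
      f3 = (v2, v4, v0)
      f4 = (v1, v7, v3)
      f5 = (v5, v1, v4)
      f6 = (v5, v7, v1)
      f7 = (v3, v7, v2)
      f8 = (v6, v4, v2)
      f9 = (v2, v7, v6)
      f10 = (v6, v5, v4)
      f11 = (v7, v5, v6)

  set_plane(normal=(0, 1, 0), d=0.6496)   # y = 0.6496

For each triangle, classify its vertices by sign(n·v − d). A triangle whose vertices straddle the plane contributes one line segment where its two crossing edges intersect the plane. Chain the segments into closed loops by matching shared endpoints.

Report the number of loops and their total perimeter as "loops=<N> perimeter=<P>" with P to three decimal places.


loops=1 perimeter=12.980

Straddling triangles (8 of 12):
  (v1,v3,v0) [-+-] → (-1.995, 0.6496, 1.25)–(-1.995, 0.6496, 0.58)  len=0.6700
  (v0,v3,v2) [-++] → (-1.995, 0.6496, 0.58)–(-1.995, 0.6496, -1.25)  len=1.8300
  (v2,v4,v0) [+--] → (-0.92568, 0.6496, -1.25)–(-1.995, 0.6496, -1.25)  len=1.0693
  (v1,v7,v3) [-++] → (0.92568, 0.6496, 1.25)–(-1.995, 0.6496, 1.25)  len=2.9207
  (v5,v7,v1) [-+-] → (1.995, 0.6496, 1.25)–(0.92568, 0.6496, 1.25)  len=1.0693
  (v6,v4,v2) [+-+] → (1.995, 0.6496, -1.25)–(-0.92568, 0.6496, -1.25)  len=2.9207
  (v6,v5,v4) [+--] → (1.995, 0.6496, -0.58)–(1.995, 0.6496, -1.25)  len=0.6700
  (v7,v5,v6) [+-+] → (1.995, 0.6496, 1.25)–(1.995, 0.6496, -0.58)  len=1.8300

Chained into 1 loop(s):
  loop 1: 8 segments, perimeter = 12.9800
Total perimeter = 12.980


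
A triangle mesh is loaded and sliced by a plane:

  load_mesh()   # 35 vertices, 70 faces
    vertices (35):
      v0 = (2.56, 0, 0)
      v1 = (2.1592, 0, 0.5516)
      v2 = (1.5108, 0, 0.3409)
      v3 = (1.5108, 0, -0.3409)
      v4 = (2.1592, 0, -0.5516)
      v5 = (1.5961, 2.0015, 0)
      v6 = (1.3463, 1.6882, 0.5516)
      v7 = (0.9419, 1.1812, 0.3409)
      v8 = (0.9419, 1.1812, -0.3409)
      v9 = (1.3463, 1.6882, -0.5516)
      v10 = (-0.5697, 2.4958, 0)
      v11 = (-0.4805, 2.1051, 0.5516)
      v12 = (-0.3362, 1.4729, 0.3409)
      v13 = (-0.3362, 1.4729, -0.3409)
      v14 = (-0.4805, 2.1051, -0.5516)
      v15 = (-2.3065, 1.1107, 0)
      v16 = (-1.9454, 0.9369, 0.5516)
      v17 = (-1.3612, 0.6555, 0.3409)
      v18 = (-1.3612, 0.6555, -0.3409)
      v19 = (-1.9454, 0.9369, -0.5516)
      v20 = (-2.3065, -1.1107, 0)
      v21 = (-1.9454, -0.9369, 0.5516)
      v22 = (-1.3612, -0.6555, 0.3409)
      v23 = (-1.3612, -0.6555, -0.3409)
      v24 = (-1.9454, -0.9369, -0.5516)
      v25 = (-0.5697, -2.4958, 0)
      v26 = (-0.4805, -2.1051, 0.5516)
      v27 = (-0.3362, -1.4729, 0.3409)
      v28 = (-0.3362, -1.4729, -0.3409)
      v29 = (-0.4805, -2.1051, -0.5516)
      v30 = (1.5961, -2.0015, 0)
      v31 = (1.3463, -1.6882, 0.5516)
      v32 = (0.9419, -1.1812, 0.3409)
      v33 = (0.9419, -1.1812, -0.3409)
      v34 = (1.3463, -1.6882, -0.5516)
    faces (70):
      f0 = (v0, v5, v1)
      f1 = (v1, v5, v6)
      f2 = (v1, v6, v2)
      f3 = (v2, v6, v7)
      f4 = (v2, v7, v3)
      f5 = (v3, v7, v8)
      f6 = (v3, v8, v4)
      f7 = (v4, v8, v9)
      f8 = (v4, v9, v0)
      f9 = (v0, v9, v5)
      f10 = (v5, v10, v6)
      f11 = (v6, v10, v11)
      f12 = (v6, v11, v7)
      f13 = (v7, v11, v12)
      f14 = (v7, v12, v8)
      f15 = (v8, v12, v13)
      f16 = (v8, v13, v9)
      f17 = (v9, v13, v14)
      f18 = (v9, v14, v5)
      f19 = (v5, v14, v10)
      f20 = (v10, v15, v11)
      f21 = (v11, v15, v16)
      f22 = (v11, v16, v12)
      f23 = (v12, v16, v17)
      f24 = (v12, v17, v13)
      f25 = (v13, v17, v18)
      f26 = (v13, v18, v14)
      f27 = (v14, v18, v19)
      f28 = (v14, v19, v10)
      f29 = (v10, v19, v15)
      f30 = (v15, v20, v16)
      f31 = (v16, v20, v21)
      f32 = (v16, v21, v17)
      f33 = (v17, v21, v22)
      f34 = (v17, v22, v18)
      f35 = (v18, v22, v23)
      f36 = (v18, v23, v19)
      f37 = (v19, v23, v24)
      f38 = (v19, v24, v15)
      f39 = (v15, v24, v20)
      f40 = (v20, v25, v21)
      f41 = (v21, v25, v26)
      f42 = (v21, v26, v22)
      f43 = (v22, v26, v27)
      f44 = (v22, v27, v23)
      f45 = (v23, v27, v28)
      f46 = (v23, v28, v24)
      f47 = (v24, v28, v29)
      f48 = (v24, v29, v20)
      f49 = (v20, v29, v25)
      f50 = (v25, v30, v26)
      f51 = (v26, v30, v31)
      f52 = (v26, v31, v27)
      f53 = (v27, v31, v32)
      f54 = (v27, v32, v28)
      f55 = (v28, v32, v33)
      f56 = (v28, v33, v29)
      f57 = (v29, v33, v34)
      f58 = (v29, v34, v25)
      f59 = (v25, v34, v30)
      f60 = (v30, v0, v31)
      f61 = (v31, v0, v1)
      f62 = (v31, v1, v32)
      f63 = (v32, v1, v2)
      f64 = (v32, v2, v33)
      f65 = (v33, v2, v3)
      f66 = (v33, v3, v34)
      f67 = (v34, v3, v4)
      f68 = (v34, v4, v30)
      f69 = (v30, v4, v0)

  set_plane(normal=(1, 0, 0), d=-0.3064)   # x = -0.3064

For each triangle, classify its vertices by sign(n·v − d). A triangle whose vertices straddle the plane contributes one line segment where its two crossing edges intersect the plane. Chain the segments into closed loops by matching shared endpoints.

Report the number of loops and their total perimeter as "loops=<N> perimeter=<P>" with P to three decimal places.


loops=2 perimeter=6.562

Straddling triangles (20 of 70):
  (v5,v10,v6) [+-+] → (-0.3064, 2.43571, 0)–(-0.3064, 2.38482, 0.0758018)  len=0.0913
  (v6,v10,v11) [+--] → (-0.3064, 2.38482, 0.0758018)–(-0.3064, 2.06537, 0.5516)  len=0.5731
  (v6,v11,v7) [+-+] → (-0.3064, 2.06537, 0.5516)–(-0.3064, 1.99202, 0.525811)  len=0.0778
  (v7,v11,v12) [+--] → (-0.3064, 1.99202, 0.525811)–(-0.3064, 1.4661, 0.3409)  len=0.5575
  (v7,v12,v8) [+-+] → (-0.3064, 1.4661, 0.3409)–(-0.3064, 1.4661, 0.325003)  len=0.0159
  (v8,v12,v13) [+--] → (-0.3064, 1.4661, 0.325003)–(-0.3064, 1.4661, -0.3409)  len=0.6659
  (v8,v13,v9) [+-+] → (-0.3064, 1.4661, -0.3409)–(-0.3064, 1.47671, -0.344632)  len=0.0113
  (v9,v13,v14) [+--] → (-0.3064, 1.47671, -0.344632)–(-0.3064, 2.06537, -0.5516)  len=0.6240
  (v9,v14,v5) [+-+] → (-0.3064, 2.06537, -0.5516)–(-0.3064, 2.09641, -0.505354)  len=0.0557
  (v5,v14,v10) [+--] → (-0.3064, 2.09641, -0.505354)–(-0.3064, 2.43571, 0)  len=0.6087
  (v25,v30,v26) [-+-] → (-0.3064, -2.43571, 0)–(-0.3064, -2.09641, 0.505354)  len=0.6087
  (v26,v30,v31) [-++] → (-0.3064, -2.09641, 0.505354)–(-0.3064, -2.06537, 0.5516)  len=0.0557
  (v26,v31,v27) [-+-] → (-0.3064, -2.06537, 0.5516)–(-0.3064, -1.47671, 0.344632)  len=0.6240
  (v27,v31,v32) [-++] → (-0.3064, -1.47671, 0.344632)–(-0.3064, -1.4661, 0.3409)  len=0.0113
  (v27,v32,v28) [-+-] → (-0.3064, -1.4661, 0.3409)–(-0.3064, -1.4661, -0.325003)  len=0.6659
  (v28,v32,v33) [-++] → (-0.3064, -1.4661, -0.325003)–(-0.3064, -1.4661, -0.3409)  len=0.0159
  (v28,v33,v29) [-+-] → (-0.3064, -1.4661, -0.3409)–(-0.3064, -1.99202, -0.525811)  len=0.5575
  (v29,v33,v34) [-++] → (-0.3064, -1.99202, -0.525811)–(-0.3064, -2.06537, -0.5516)  len=0.0778
  (v29,v34,v25) [-+-] → (-0.3064, -2.06537, -0.5516)–(-0.3064, -2.38482, -0.0758018)  len=0.5731
  (v25,v34,v30) [-++] → (-0.3064, -2.38482, -0.0758018)–(-0.3064, -2.43571, 0)  len=0.0913

Chained into 2 loop(s):
  loop 1: 10 segments, perimeter = 3.2810
  loop 2: 10 segments, perimeter = 3.2810
Total perimeter = 6.562


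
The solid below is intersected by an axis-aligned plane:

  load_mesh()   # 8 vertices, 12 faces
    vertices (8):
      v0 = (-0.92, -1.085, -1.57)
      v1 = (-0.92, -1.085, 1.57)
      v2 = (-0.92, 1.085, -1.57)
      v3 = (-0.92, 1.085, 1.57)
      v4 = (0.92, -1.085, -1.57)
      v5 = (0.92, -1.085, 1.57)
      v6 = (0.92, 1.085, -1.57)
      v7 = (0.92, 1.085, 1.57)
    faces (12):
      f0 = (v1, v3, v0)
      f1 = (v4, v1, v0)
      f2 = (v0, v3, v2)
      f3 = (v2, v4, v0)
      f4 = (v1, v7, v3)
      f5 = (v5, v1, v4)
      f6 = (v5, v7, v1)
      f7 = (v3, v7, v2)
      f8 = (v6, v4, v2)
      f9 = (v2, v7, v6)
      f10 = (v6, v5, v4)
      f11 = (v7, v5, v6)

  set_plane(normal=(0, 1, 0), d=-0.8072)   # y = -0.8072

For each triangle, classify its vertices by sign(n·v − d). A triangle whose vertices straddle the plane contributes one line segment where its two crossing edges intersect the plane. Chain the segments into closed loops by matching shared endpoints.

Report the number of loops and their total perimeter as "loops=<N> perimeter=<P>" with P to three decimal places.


Straddling triangles (8 of 12):
  (v1,v3,v0) [-+-] → (-0.92, -0.8072, 1.57)–(-0.92, -0.8072, -1.16802)  len=2.7380
  (v0,v3,v2) [-++] → (-0.92, -0.8072, -1.16802)–(-0.92, -0.8072, -1.57)  len=0.4020
  (v2,v4,v0) [+--] → (0.684446, -0.8072, -1.57)–(-0.92, -0.8072, -1.57)  len=1.6044
  (v1,v7,v3) [-++] → (-0.684446, -0.8072, 1.57)–(-0.92, -0.8072, 1.57)  len=0.2356
  (v5,v7,v1) [-+-] → (0.92, -0.8072, 1.57)–(-0.684446, -0.8072, 1.57)  len=1.6044
  (v6,v4,v2) [+-+] → (0.92, -0.8072, -1.57)–(0.684446, -0.8072, -1.57)  len=0.2356
  (v6,v5,v4) [+--] → (0.92, -0.8072, 1.16802)–(0.92, -0.8072, -1.57)  len=2.7380
  (v7,v5,v6) [+-+] → (0.92, -0.8072, 1.57)–(0.92, -0.8072, 1.16802)  len=0.4020

Chained into 1 loop(s):
  loop 1: 8 segments, perimeter = 9.9600
Total perimeter = 9.960

loops=1 perimeter=9.960


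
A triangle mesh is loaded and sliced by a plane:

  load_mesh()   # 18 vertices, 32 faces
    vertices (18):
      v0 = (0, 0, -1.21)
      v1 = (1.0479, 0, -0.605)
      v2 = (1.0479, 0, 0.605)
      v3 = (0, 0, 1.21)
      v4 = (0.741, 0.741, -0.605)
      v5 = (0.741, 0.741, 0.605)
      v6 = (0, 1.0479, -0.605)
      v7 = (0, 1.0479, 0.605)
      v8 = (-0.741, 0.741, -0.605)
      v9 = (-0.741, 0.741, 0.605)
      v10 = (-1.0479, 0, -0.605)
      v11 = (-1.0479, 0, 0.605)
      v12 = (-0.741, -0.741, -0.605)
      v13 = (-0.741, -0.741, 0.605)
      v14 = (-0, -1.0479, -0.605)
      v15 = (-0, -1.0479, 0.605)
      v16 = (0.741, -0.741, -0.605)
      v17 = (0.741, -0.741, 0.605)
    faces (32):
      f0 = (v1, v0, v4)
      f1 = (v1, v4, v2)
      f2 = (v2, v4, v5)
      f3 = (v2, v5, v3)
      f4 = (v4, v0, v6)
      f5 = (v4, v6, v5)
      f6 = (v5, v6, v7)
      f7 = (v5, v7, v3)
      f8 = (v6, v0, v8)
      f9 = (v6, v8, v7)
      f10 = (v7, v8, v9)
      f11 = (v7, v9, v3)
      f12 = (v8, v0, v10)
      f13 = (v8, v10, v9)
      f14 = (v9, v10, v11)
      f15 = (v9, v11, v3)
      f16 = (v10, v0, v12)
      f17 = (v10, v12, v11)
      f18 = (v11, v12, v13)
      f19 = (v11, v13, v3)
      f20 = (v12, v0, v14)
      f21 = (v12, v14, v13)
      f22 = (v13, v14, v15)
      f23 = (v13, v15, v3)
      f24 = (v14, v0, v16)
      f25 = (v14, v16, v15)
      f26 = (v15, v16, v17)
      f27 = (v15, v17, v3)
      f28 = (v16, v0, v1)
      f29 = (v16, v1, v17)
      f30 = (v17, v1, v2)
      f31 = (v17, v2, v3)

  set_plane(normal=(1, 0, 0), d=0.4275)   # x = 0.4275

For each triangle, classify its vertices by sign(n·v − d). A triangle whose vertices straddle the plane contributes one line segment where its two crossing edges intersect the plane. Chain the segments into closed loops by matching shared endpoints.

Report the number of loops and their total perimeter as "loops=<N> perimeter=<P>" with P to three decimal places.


loops=1 perimeter=6.226

Straddling triangles (12 of 32):
  (v1,v0,v4) [+-+] → (0.4275, 0, -0.963185)–(0.4275, 0.4275, -0.860962)  len=0.4396
  (v2,v5,v3) [++-] → (0.4275, 0.4275, 0.860962)–(0.4275, 0, 0.963185)  len=0.4396
  (v4,v0,v6) [+--] → (0.4275, 0.4275, -0.860962)–(0.4275, 0.870842, -0.605)  len=0.5119
  (v4,v6,v5) [+-+] → (0.4275, 0.870842, -0.605)–(0.4275, 0.870842, 0.0930769)  len=0.6981
  (v5,v6,v7) [+--] → (0.4275, 0.870842, 0.0930769)–(0.4275, 0.870842, 0.605)  len=0.5119
  (v5,v7,v3) [+--] → (0.4275, 0.870842, 0.605)–(0.4275, 0.4275, 0.860962)  len=0.5119
  (v14,v0,v16) [--+] → (0.4275, -0.4275, -0.860962)–(0.4275, -0.870842, -0.605)  len=0.5119
  (v14,v16,v15) [-+-] → (0.4275, -0.870842, -0.605)–(0.4275, -0.870842, -0.0930769)  len=0.5119
  (v15,v16,v17) [-++] → (0.4275, -0.870842, -0.0930769)–(0.4275, -0.870842, 0.605)  len=0.6981
  (v15,v17,v3) [-+-] → (0.4275, -0.870842, 0.605)–(0.4275, -0.4275, 0.860962)  len=0.5119
  (v16,v0,v1) [+-+] → (0.4275, -0.4275, -0.860962)–(0.4275, 0, -0.963185)  len=0.4396
  (v17,v2,v3) [++-] → (0.4275, 0, 0.963185)–(0.4275, -0.4275, 0.860962)  len=0.4396

Chained into 1 loop(s):
  loop 1: 12 segments, perimeter = 6.2259
Total perimeter = 6.226
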